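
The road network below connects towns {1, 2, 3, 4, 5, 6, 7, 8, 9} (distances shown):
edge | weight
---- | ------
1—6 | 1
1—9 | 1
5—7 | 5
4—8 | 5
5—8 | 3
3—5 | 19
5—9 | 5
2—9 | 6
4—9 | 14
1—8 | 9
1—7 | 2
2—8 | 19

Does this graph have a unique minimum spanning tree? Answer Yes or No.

No

Kruskal: consider edges lightest-first.
1—6 (1): add — endpoints in different components.
1—9 (1): add — endpoints in different components.
1—7 (2): add — endpoints in different components.
5—8 (3): add — endpoints in different components.
4—8 (5): add — endpoints in different components.
5—7 (5): add — endpoints in different components.
5—9 (5): skip — 5 and 9 already connected.
2—9 (6): add — endpoints in different components.
1—8 (9): skip — 1 and 8 already connected.
4—9 (14): skip — 4 and 9 already connected.
2—8 (19): skip — 2 and 8 already connected.
3—5 (19): add — endpoints in different components.
Non-tree edge 5—9 has weight 5, equal to the heaviest edge on its tree cycle — swapping gives another MST of the same weight. Not unique.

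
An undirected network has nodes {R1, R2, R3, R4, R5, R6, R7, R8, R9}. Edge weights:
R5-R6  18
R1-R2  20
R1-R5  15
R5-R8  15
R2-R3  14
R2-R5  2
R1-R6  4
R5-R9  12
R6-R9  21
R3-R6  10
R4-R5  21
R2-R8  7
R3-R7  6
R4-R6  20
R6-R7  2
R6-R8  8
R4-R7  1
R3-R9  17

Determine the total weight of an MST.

Grow the tree from R2 using Prim:
Step 1: cheapest edge leaving the tree is R2-R5 (2); add R5.
Step 2: cheapest edge leaving the tree is R2-R8 (7); add R8.
Step 3: cheapest edge leaving the tree is R6-R8 (8); add R6.
Step 4: cheapest edge leaving the tree is R6-R7 (2); add R7.
Step 5: cheapest edge leaving the tree is R4-R7 (1); add R4.
Step 6: cheapest edge leaving the tree is R1-R6 (4); add R1.
Step 7: cheapest edge leaving the tree is R3-R7 (6); add R3.
Step 8: cheapest edge leaving the tree is R5-R9 (12); add R9.
MST edges: R2-R5, R2-R8, R6-R8, R6-R7, R4-R7, R1-R6, R3-R7, R5-R9; total weight 2+7+8+2+1+4+6+12 = 42.

42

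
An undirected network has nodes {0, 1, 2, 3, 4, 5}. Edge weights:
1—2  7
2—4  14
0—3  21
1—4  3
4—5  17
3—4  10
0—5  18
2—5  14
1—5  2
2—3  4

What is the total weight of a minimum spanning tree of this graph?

Sort edges by weight, then run Kruskal:
1—5 (2): add. Components now {0} {1,5} {2} {3} {4}
1—4 (3): add. Components now {0} {1,4,5} {2} {3}
2—3 (4): add. Components now {0} {1,4,5} {2,3}
1—2 (7): add. Components now {0} {1,2,3,4,5}
3—4 (10): skip — 3 and 4 already connected.
2—4 (14): skip — 2 and 4 already connected.
2—5 (14): skip — 2 and 5 already connected.
4—5 (17): skip — 4 and 5 already connected.
0—5 (18): add. Components now {0,1,2,3,4,5}
MST edges: 1—5, 1—4, 2—3, 1—2, 0—5; total weight 2+3+4+7+18 = 34.

34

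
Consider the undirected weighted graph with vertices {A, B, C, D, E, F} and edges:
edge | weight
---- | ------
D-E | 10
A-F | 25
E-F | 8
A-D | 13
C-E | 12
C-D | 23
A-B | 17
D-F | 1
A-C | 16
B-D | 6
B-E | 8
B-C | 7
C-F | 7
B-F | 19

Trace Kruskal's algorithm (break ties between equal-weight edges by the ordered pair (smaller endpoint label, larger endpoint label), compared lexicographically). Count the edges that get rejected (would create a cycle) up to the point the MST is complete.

Kruskal: consider edges lightest-first.
D-F (1): add — endpoints in different components.
B-D (6): add — endpoints in different components.
B-C (7): add — endpoints in different components.
C-F (7): skip — C and F already connected.
B-E (8): add — endpoints in different components.
E-F (8): skip — E and F already connected.
D-E (10): skip — D and E already connected.
C-E (12): skip — C and E already connected.
A-D (13): add — endpoints in different components.
Edges rejected before the tree was complete: 4.

4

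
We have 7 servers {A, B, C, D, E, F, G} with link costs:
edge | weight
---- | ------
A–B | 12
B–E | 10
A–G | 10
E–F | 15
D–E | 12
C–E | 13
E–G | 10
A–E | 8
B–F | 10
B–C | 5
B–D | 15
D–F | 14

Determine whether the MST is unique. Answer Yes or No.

Kruskal: consider edges lightest-first.
B–C (5): add — endpoints in different components.
A–E (8): add — endpoints in different components.
A–G (10): add — endpoints in different components.
B–E (10): add — endpoints in different components.
B–F (10): add — endpoints in different components.
E–G (10): skip — E and G already connected.
A–B (12): skip — A and B already connected.
D–E (12): add — endpoints in different components.
Non-tree edge E–G has weight 10, equal to the heaviest edge on its tree cycle — swapping gives another MST of the same weight. Not unique.

No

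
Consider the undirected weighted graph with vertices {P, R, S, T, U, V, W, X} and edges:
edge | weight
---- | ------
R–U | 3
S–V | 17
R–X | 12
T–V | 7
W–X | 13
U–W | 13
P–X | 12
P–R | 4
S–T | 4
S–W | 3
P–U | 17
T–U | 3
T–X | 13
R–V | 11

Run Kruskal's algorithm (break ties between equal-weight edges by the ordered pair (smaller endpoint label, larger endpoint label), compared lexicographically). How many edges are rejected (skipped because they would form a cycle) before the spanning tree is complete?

Kruskal's algorithm — process edges by increasing weight (ties by edge label):
R–U (3): add — endpoints in different components.
S–W (3): add — endpoints in different components.
T–U (3): add — endpoints in different components.
P–R (4): add — endpoints in different components.
S–T (4): add — endpoints in different components.
T–V (7): add — endpoints in different components.
R–V (11): skip — R and V already connected.
P–X (12): add — endpoints in different components.
Edges rejected before the tree was complete: 1.

1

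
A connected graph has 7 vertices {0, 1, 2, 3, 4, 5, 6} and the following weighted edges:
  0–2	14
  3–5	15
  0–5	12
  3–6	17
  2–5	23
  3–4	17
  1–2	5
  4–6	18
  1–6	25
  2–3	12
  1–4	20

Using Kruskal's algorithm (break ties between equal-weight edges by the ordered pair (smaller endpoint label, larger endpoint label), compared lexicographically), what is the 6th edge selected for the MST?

Kruskal's algorithm — process edges by increasing weight (ties by edge label):
1–2 (5): add — endpoints in different components.
0–5 (12): add — endpoints in different components.
2–3 (12): add — endpoints in different components.
0–2 (14): add — endpoints in different components.
3–5 (15): skip — 3 and 5 already connected.
3–4 (17): add — endpoints in different components.
3–6 (17): add — endpoints in different components.
The 6th edge added is 3–6.

3-6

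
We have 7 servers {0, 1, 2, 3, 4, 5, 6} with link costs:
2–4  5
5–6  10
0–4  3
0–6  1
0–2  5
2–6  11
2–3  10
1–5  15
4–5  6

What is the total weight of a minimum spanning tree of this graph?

Prim, starting at 3.
Step 1: cheapest edge leaving the tree is 2–3 (10); add 2.
Step 2: cheapest edge leaving the tree is 0–2 (5); add 0.
Step 3: cheapest edge leaving the tree is 0–6 (1); add 6.
Step 4: cheapest edge leaving the tree is 0–4 (3); add 4.
Step 5: cheapest edge leaving the tree is 4–5 (6); add 5.
Step 6: cheapest edge leaving the tree is 1–5 (15); add 1.
MST edges: 2–3, 0–2, 0–6, 0–4, 4–5, 1–5; total weight 10+5+1+3+6+15 = 40.

40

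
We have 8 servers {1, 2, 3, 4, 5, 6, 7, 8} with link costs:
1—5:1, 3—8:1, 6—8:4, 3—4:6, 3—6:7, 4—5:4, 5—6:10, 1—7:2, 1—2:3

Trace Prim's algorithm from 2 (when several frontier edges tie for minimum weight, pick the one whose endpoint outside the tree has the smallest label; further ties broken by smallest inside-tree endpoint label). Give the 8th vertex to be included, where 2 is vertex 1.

6

Prim's algorithm from 2:
Step 1: frontier [1—2 3] → take 1—2 (3); add 1.
Step 2: frontier [1—5 1, 1—7 2] → take 1—5 (1); add 5.
Step 3: frontier [1—7 2, 4—5 4, 5—6 10] → take 1—7 (2); add 7.
Step 4: frontier [4—5 4, 5—6 10] → take 4—5 (4); add 4.
Step 5: frontier [3—4 6, 5—6 10] → take 3—4 (6); add 3.
Step 6: frontier [3—8 1, 3—6 7, 5—6 10] → take 3—8 (1); add 8.
Step 7: frontier [3—6 7, 5—6 10, 6—8 4] → take 6—8 (4); add 6.
Vertex order: 2, 1, 5, 7, 4, 3, 8, 6. The 8th vertex is 6.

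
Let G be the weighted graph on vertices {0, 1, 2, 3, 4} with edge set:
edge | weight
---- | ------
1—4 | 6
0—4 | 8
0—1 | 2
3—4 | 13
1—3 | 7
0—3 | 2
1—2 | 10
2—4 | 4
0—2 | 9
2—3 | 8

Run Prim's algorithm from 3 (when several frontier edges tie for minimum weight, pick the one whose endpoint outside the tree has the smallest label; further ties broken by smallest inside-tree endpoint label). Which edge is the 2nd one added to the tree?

0-1

Grow the tree from 3 using Prim:
Step 1: frontier [0—3 2, 1—3 7, 2—3 8, 3—4 13] → take 0—3 (2); add 0.
Step 2: frontier [0—1 2, 0—4 8, 0—2 9, 1—3 7, 2—3 8, 3—4 13] → take 0—1 (2); add 1.
Step 3: frontier [0—4 8, 0—2 9, 1—4 6, 1—2 10, 2—3 8, 3—4 13] → take 1—4 (6); add 4.
Step 4: frontier [0—2 9, 1—2 10, 2—3 8, 2—4 4] → take 2—4 (4); add 2.
The 2nd edge added is 0—1.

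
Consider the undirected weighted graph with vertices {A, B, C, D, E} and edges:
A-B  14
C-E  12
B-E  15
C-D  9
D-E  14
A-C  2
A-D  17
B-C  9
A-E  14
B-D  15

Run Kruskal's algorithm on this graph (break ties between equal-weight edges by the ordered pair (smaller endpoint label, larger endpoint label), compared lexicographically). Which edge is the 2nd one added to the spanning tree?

Kruskal's algorithm — process edges by increasing weight (ties by edge label):
A-C (2): add. Components now {A,C} {B} {D} {E}
B-C (9): add. Components now {A,B,C} {D} {E}
C-D (9): add. Components now {A,B,C,D} {E}
C-E (12): add. Components now {A,B,C,D,E}
The 2nd edge added is B-C.

B-C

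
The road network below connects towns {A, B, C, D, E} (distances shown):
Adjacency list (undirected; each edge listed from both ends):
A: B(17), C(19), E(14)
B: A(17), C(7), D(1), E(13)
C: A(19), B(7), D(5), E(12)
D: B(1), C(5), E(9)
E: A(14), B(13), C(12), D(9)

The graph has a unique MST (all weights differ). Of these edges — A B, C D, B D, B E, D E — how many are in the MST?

3

Kruskal's algorithm — process edges by increasing weight (ties by edge label):
B D (1): add — endpoints in different components.
C D (5): add — endpoints in different components.
B C (7): skip — B and C already connected.
D E (9): add — endpoints in different components.
C E (12): skip — C and E already connected.
B E (13): skip — B and E already connected.
A E (14): add — endpoints in different components.
MST edge set: {B D, C D, D E, A E}.
Of the listed edges, {C D, B D, D E} are in the MST → 3.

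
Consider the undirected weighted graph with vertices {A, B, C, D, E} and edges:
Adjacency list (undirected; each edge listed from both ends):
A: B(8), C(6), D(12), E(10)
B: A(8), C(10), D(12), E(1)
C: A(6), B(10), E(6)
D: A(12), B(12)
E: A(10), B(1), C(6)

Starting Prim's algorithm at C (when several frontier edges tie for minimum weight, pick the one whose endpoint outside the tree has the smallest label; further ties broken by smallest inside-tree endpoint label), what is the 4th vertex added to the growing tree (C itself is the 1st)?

B

Prim's algorithm from C:
Step 1: cheapest edge leaving the tree is A–C (6); add A.
Step 2: cheapest edge leaving the tree is C–E (6); add E.
Step 3: cheapest edge leaving the tree is B–E (1); add B.
Step 4: cheapest edge leaving the tree is A–D (12); add D.
Vertex order: C, A, E, B, D. The 4th vertex is B.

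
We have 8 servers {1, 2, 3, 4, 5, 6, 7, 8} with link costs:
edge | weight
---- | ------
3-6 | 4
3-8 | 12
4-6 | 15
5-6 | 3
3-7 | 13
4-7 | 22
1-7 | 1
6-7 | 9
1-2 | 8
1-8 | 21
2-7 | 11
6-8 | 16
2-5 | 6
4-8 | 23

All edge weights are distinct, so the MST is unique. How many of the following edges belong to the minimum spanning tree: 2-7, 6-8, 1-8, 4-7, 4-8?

0

Sort edges by weight, then run Kruskal:
1-7 (1): add — endpoints in different components.
5-6 (3): add — endpoints in different components.
3-6 (4): add — endpoints in different components.
2-5 (6): add — endpoints in different components.
1-2 (8): add — endpoints in different components.
6-7 (9): skip — 6 and 7 already connected.
2-7 (11): skip — 2 and 7 already connected.
3-8 (12): add — endpoints in different components.
3-7 (13): skip — 3 and 7 already connected.
4-6 (15): add — endpoints in different components.
MST edge set: {1-7, 5-6, 3-6, 2-5, 1-2, 3-8, 4-6}.
Of the listed edges, {} are in the MST → 0.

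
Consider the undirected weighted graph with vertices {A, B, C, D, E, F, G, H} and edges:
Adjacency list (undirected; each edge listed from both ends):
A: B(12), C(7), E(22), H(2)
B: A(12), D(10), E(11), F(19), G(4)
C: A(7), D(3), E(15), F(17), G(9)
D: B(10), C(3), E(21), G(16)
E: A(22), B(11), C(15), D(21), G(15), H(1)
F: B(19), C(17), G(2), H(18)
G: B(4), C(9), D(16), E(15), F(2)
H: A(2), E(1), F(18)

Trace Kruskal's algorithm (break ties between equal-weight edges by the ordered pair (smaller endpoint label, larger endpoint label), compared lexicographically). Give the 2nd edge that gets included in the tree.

A-H

Kruskal's algorithm — process edges by increasing weight (ties by edge label):
E–H (1): add — endpoints in different components.
A–H (2): add — endpoints in different components.
F–G (2): add — endpoints in different components.
C–D (3): add — endpoints in different components.
B–G (4): add — endpoints in different components.
A–C (7): add — endpoints in different components.
C–G (9): add — endpoints in different components.
The 2nd edge added is A–H.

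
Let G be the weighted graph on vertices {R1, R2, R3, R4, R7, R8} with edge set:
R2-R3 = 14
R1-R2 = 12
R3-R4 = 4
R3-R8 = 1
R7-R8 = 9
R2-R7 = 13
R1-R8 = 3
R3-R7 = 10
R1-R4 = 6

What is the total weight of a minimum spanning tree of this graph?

Sort edges by weight, then run Kruskal:
R3-R8 (1): add. Components now {R3,R8} {R4} {R7} {R1} {R2}
R1-R8 (3): add. Components now {R1,R3,R8} {R4} {R7} {R2}
R3-R4 (4): add. Components now {R1,R3,R4,R8} {R7} {R2}
R1-R4 (6): skip — R4 and R1 already connected.
R7-R8 (9): add. Components now {R1,R3,R4,R7,R8} {R2}
R3-R7 (10): skip — R3 and R7 already connected.
R1-R2 (12): add. Components now {R1,R2,R3,R4,R7,R8}
MST edges: R3-R8, R1-R8, R3-R4, R7-R8, R1-R2; total weight 1+3+4+9+12 = 29.

29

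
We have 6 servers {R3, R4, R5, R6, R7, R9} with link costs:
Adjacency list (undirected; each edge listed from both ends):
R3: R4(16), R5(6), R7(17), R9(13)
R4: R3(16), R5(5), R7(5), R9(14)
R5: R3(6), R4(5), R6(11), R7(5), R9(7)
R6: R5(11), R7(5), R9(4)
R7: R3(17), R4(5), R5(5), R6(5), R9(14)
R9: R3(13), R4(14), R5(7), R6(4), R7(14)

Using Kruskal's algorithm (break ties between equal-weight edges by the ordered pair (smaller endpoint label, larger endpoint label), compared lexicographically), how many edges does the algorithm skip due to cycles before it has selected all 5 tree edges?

Kruskal: consider edges lightest-first.
R6–R9 (4): add — endpoints in different components.
R4–R5 (5): add — endpoints in different components.
R4–R7 (5): add — endpoints in different components.
R5–R7 (5): skip — R7 and R5 already connected.
R6–R7 (5): add — endpoints in different components.
R3–R5 (6): add — endpoints in different components.
Edges rejected before the tree was complete: 1.

1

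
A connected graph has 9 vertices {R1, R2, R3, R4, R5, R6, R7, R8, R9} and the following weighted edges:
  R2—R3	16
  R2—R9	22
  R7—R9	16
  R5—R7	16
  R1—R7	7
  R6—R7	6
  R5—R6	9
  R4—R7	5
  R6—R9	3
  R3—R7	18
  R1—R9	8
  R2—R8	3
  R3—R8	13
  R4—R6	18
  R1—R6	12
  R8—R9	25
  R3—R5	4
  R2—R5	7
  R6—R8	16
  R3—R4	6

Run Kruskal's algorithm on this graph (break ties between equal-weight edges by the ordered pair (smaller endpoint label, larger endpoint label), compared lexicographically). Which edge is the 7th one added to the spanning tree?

Kruskal's algorithm — process edges by increasing weight (ties by edge label):
R2—R8 (3): add — endpoints in different components.
R6—R9 (3): add — endpoints in different components.
R3—R5 (4): add — endpoints in different components.
R4—R7 (5): add — endpoints in different components.
R3—R4 (6): add — endpoints in different components.
R6—R7 (6): add — endpoints in different components.
R1—R7 (7): add — endpoints in different components.
R2—R5 (7): add — endpoints in different components.
The 7th edge added is R1—R7.

R1-R7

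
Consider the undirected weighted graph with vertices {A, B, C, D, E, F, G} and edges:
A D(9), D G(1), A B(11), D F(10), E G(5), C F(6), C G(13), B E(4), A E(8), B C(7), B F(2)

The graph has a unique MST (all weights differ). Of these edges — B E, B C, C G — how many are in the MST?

1

Kruskal's algorithm — process edges by increasing weight (ties by edge label):
D G (1): add. Components now {A} {B} {C} {D,G} {E} {F}
B F (2): add. Components now {A} {B,F} {C} {D,G} {E}
B E (4): add. Components now {A} {B,E,F} {C} {D,G}
E G (5): add. Components now {A} {B,D,E,F,G} {C}
C F (6): add. Components now {A} {B,C,D,E,F,G}
B C (7): skip — B and C already connected.
A E (8): add. Components now {A,B,C,D,E,F,G}
MST edge set: {D G, B F, B E, E G, C F, A E}.
Of the listed edges, {B E} are in the MST → 1.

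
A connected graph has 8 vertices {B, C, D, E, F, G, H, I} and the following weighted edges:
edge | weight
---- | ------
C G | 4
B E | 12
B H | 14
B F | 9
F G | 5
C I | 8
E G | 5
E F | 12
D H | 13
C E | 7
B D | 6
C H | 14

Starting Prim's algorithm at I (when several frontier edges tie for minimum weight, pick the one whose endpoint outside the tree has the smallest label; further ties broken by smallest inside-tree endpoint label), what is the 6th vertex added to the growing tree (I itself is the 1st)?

B

Prim's algorithm from I:
Step 1: frontier [C I 8] → take C I (8); add C.
Step 2: frontier [C G 4, C E 7, C H 14] → take C G (4); add G.
Step 3: frontier [C E 7, C H 14, E G 5, F G 5] → take E G (5); add E.
Step 4: frontier [C H 14, B E 12, E F 12, F G 5] → take F G (5); add F.
Step 5: frontier [C H 14, B E 12, B F 9] → take B F (9); add B.
Step 6: frontier [B D 6, B H 14, C H 14] → take B D (6); add D.
Step 7: frontier [B H 14, C H 14, D H 13] → take D H (13); add H.
Vertex order: I, C, G, E, F, B, D, H. The 6th vertex is B.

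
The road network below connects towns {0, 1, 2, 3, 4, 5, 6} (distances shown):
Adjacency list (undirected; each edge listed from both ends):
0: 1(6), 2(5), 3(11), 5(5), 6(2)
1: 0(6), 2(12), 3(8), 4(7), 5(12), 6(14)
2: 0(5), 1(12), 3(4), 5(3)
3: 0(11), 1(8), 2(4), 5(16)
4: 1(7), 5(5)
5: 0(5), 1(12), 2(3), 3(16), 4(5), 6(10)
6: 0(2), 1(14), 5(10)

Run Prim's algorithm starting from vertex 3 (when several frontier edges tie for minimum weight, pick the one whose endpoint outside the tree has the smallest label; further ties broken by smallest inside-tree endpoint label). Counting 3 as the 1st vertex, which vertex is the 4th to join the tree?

Prim, starting at 3.
Step 1: cheapest edge leaving the tree is 2—3 (4); add 2.
Step 2: cheapest edge leaving the tree is 2—5 (3); add 5.
Step 3: cheapest edge leaving the tree is 0—2 (5); add 0.
Step 4: cheapest edge leaving the tree is 0—6 (2); add 6.
Step 5: cheapest edge leaving the tree is 4—5 (5); add 4.
Step 6: cheapest edge leaving the tree is 0—1 (6); add 1.
Vertex order: 3, 2, 5, 0, 6, 4, 1. The 4th vertex is 0.

0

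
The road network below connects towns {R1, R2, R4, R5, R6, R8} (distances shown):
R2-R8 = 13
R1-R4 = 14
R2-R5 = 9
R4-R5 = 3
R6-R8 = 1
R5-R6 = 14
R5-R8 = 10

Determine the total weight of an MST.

37

Prim's algorithm from R4:
Step 1: frontier [R4-R5 3, R1-R4 14] → take R4-R5 (3); add R5.
Step 2: frontier [R1-R4 14, R2-R5 9, R5-R8 10, R5-R6 14] → take R2-R5 (9); add R2.
Step 3: frontier [R2-R8 13, R1-R4 14, R5-R8 10, R5-R6 14] → take R5-R8 (10); add R8.
Step 4: frontier [R1-R4 14, R5-R6 14, R6-R8 1] → take R6-R8 (1); add R6.
Step 5: frontier [R1-R4 14] → take R1-R4 (14); add R1.
MST edges: R4-R5, R2-R5, R5-R8, R6-R8, R1-R4; total weight 3+9+10+1+14 = 37.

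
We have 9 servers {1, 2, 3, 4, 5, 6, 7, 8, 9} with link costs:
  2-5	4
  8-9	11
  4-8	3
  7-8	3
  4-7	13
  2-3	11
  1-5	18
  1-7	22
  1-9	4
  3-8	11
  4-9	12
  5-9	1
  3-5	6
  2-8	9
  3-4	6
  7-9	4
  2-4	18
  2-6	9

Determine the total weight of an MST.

Grow the tree from 9 using Prim:
Step 1: cheapest edge leaving the tree is 5-9 (1); add 5.
Step 2: cheapest edge leaving the tree is 1-9 (4); add 1.
Step 3: cheapest edge leaving the tree is 2-5 (4); add 2.
Step 4: cheapest edge leaving the tree is 7-9 (4); add 7.
Step 5: cheapest edge leaving the tree is 7-8 (3); add 8.
Step 6: cheapest edge leaving the tree is 4-8 (3); add 4.
Step 7: cheapest edge leaving the tree is 3-4 (6); add 3.
Step 8: cheapest edge leaving the tree is 2-6 (9); add 6.
MST edges: 5-9, 1-9, 2-5, 7-9, 7-8, 4-8, 3-4, 2-6; total weight 1+4+4+4+3+3+6+9 = 34.

34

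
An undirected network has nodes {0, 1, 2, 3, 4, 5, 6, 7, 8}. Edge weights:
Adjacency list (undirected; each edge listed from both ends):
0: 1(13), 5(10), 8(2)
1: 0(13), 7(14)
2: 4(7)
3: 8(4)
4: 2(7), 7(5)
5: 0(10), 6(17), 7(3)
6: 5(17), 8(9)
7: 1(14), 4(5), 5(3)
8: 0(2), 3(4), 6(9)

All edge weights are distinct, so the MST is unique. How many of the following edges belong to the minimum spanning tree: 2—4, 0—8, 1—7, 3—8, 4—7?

Kruskal's algorithm — process edges by increasing weight (ties by edge label):
0—8 (2): add — endpoints in different components.
5—7 (3): add — endpoints in different components.
3—8 (4): add — endpoints in different components.
4—7 (5): add — endpoints in different components.
2—4 (7): add — endpoints in different components.
6—8 (9): add — endpoints in different components.
0—5 (10): add — endpoints in different components.
0—1 (13): add — endpoints in different components.
MST edge set: {0—8, 5—7, 3—8, 4—7, 2—4, 6—8, 0—5, 0—1}.
Of the listed edges, {2—4, 0—8, 3—8, 4—7} are in the MST → 4.

4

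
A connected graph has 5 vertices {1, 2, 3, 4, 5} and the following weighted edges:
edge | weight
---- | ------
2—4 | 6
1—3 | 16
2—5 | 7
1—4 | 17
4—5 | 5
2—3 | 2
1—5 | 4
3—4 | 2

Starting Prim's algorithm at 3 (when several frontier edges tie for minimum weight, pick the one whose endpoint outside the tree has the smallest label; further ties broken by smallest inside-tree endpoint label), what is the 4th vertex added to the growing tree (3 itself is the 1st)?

Grow the tree from 3 using Prim:
Step 1: frontier [2—3 2, 3—4 2, 1—3 16] → take 2—3 (2); add 2.
Step 2: frontier [2—4 6, 2—5 7, 3—4 2, 1—3 16] → take 3—4 (2); add 4.
Step 3: frontier [2—5 7, 1—3 16, 4—5 5, 1—4 17] → take 4—5 (5); add 5.
Step 4: frontier [1—3 16, 1—4 17, 1—5 4] → take 1—5 (4); add 1.
Vertex order: 3, 2, 4, 5, 1. The 4th vertex is 5.

5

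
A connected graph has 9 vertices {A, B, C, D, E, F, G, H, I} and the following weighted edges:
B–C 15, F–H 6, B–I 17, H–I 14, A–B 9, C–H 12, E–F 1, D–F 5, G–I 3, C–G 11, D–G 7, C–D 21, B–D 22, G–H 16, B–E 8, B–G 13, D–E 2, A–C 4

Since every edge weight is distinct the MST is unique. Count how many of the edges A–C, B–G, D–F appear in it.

Kruskal: consider edges lightest-first.
E–F (1): add — endpoints in different components.
D–E (2): add — endpoints in different components.
G–I (3): add — endpoints in different components.
A–C (4): add — endpoints in different components.
D–F (5): skip — D and F already connected.
F–H (6): add — endpoints in different components.
D–G (7): add — endpoints in different components.
B–E (8): add — endpoints in different components.
A–B (9): add — endpoints in different components.
MST edge set: {E–F, D–E, G–I, A–C, F–H, D–G, B–E, A–B}.
Of the listed edges, {A–C} are in the MST → 1.

1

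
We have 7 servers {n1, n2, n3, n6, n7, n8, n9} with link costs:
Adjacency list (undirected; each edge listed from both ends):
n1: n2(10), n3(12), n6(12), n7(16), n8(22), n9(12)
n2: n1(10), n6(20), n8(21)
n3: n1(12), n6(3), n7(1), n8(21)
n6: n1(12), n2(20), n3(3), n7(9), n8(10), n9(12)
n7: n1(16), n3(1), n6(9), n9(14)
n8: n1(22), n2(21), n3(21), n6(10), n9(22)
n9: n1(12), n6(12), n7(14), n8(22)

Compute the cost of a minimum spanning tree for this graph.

Grow the tree from n2 using Prim:
Step 1: cheapest edge leaving the tree is n1-n2 (10); add n1.
Step 2: cheapest edge leaving the tree is n1-n3 (12); add n3.
Step 3: cheapest edge leaving the tree is n3-n7 (1); add n7.
Step 4: cheapest edge leaving the tree is n3-n6 (3); add n6.
Step 5: cheapest edge leaving the tree is n6-n8 (10); add n8.
Step 6: cheapest edge leaving the tree is n1-n9 (12); add n9.
MST edges: n1-n2, n1-n3, n3-n7, n3-n6, n6-n8, n1-n9; total weight 10+12+1+3+10+12 = 48.

48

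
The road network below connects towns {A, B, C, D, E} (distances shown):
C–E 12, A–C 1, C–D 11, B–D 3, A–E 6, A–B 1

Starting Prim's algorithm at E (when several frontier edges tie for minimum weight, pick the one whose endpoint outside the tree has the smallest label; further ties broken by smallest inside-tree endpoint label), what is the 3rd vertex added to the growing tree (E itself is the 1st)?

Grow the tree from E using Prim:
Step 1: frontier [A–E 6, C–E 12] → take A–E (6); add A.
Step 2: frontier [A–B 1, A–C 1, C–E 12] → take A–B (1); add B.
Step 3: frontier [A–C 1, B–D 3, C–E 12] → take A–C (1); add C.
Step 4: frontier [B–D 3, C–D 11] → take B–D (3); add D.
Vertex order: E, A, B, C, D. The 3rd vertex is B.

B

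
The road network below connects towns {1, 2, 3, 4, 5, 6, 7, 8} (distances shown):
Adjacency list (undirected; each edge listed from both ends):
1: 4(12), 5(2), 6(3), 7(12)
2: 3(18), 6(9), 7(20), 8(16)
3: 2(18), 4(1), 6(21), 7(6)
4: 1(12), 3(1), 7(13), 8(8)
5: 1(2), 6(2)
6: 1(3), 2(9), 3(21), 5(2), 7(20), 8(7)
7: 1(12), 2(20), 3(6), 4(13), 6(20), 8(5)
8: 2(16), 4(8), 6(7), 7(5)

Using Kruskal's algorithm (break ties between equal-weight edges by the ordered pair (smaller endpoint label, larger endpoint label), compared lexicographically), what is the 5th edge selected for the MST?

Kruskal: consider edges lightest-first.
3–4 (1): add — endpoints in different components.
1–5 (2): add — endpoints in different components.
5–6 (2): add — endpoints in different components.
1–6 (3): skip — 1 and 6 already connected.
7–8 (5): add — endpoints in different components.
3–7 (6): add — endpoints in different components.
6–8 (7): add — endpoints in different components.
4–8 (8): skip — 4 and 8 already connected.
2–6 (9): add — endpoints in different components.
The 5th edge added is 3–7.

3-7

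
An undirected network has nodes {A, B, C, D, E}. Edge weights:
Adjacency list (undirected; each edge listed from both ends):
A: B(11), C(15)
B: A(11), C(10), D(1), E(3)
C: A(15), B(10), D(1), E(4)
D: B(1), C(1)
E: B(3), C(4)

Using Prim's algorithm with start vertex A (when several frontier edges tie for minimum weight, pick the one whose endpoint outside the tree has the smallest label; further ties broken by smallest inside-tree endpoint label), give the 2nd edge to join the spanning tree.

Prim, starting at A.
Step 1: cheapest edge leaving the tree is A-B (11); add B.
Step 2: cheapest edge leaving the tree is B-D (1); add D.
Step 3: cheapest edge leaving the tree is C-D (1); add C.
Step 4: cheapest edge leaving the tree is B-E (3); add E.
The 2nd edge added is B-D.

B-D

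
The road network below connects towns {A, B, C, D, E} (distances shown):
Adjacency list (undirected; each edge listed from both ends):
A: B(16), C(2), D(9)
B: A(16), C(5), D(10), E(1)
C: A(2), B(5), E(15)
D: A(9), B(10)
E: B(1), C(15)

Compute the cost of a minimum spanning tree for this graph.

Grow the tree from A using Prim:
Step 1: cheapest edge leaving the tree is A—C (2); add C.
Step 2: cheapest edge leaving the tree is B—C (5); add B.
Step 3: cheapest edge leaving the tree is B—E (1); add E.
Step 4: cheapest edge leaving the tree is A—D (9); add D.
MST edges: A—C, B—C, B—E, A—D; total weight 2+5+1+9 = 17.

17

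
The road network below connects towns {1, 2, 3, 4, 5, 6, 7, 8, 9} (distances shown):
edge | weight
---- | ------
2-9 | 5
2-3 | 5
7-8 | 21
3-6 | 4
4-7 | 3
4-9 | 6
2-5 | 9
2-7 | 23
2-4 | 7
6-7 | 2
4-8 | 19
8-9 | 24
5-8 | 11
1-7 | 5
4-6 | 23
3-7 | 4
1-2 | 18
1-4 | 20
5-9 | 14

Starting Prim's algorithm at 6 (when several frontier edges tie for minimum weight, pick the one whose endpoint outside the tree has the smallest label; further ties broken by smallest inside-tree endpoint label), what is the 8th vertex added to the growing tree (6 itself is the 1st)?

5

Prim, starting at 6.
Step 1: cheapest edge leaving the tree is 6-7 (2); add 7.
Step 2: cheapest edge leaving the tree is 4-7 (3); add 4.
Step 3: cheapest edge leaving the tree is 3-6 (4); add 3.
Step 4: cheapest edge leaving the tree is 1-7 (5); add 1.
Step 5: cheapest edge leaving the tree is 2-3 (5); add 2.
Step 6: cheapest edge leaving the tree is 2-9 (5); add 9.
Step 7: cheapest edge leaving the tree is 2-5 (9); add 5.
Step 8: cheapest edge leaving the tree is 5-8 (11); add 8.
Vertex order: 6, 7, 4, 3, 1, 2, 9, 5, 8. The 8th vertex is 5.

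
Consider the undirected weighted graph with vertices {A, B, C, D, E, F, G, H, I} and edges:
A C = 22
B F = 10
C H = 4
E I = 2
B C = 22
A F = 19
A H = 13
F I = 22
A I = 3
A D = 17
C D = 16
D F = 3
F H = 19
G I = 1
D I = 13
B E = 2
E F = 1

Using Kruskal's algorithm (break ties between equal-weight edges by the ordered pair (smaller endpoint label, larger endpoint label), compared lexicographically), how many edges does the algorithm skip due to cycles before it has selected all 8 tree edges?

1

Sort edges by weight, then run Kruskal:
E F (1): add — endpoints in different components.
G I (1): add — endpoints in different components.
B E (2): add — endpoints in different components.
E I (2): add — endpoints in different components.
A I (3): add — endpoints in different components.
D F (3): add — endpoints in different components.
C H (4): add — endpoints in different components.
B F (10): skip — B and F already connected.
A H (13): add — endpoints in different components.
Edges rejected before the tree was complete: 1.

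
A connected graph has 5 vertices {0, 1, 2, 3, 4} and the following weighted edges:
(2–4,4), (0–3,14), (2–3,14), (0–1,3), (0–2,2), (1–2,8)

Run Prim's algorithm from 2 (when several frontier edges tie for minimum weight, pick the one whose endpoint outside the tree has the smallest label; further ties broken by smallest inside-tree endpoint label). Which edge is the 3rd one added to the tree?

2-4

Grow the tree from 2 using Prim:
Step 1: cheapest edge leaving the tree is 0–2 (2); add 0.
Step 2: cheapest edge leaving the tree is 0–1 (3); add 1.
Step 3: cheapest edge leaving the tree is 2–4 (4); add 4.
Step 4: cheapest edge leaving the tree is 0–3 (14); add 3.
The 3rd edge added is 2–4.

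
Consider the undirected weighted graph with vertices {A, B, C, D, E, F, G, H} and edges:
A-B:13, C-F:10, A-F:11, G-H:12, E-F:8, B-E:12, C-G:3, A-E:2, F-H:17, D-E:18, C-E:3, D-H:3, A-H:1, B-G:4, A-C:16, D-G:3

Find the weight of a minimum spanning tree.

Sort edges by weight, then run Kruskal:
A-H (1): add — endpoints in different components.
A-E (2): add — endpoints in different components.
C-E (3): add — endpoints in different components.
C-G (3): add — endpoints in different components.
D-G (3): add — endpoints in different components.
D-H (3): skip — D and H already connected.
B-G (4): add — endpoints in different components.
E-F (8): add — endpoints in different components.
MST edges: A-H, A-E, C-E, C-G, D-G, B-G, E-F; total weight 1+2+3+3+3+4+8 = 24.

24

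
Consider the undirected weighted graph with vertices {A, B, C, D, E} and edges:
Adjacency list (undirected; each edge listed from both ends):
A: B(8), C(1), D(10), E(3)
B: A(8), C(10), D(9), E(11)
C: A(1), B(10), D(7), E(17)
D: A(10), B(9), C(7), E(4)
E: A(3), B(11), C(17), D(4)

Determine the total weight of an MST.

Prim's algorithm from D:
Step 1: frontier [D E 4, C D 7, B D 9, A D 10] → take D E (4); add E.
Step 2: frontier [C D 7, B D 9, A D 10, A E 3, B E 11, C E 17] → take A E (3); add A.
Step 3: frontier [A C 1, A B 8, C D 7, B D 9, B E 11, C E 17] → take A C (1); add C.
Step 4: frontier [A B 8, B C 10, B D 9, B E 11] → take A B (8); add B.
MST edges: D E, A E, A C, A B; total weight 4+3+1+8 = 16.

16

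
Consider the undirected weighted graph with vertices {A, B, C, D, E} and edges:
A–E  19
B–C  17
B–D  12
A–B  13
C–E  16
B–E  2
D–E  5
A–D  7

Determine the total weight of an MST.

Prim's algorithm from D:
Step 1: cheapest edge leaving the tree is D–E (5); add E.
Step 2: cheapest edge leaving the tree is B–E (2); add B.
Step 3: cheapest edge leaving the tree is A–D (7); add A.
Step 4: cheapest edge leaving the tree is C–E (16); add C.
MST edges: D–E, B–E, A–D, C–E; total weight 5+2+7+16 = 30.

30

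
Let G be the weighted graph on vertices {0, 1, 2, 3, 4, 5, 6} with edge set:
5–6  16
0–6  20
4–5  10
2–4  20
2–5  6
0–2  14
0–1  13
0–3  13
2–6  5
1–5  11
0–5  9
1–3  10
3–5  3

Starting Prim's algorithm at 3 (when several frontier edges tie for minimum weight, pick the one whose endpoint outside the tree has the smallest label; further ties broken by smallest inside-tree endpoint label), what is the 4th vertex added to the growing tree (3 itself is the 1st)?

6

Grow the tree from 3 using Prim:
Step 1: cheapest edge leaving the tree is 3–5 (3); add 5.
Step 2: cheapest edge leaving the tree is 2–5 (6); add 2.
Step 3: cheapest edge leaving the tree is 2–6 (5); add 6.
Step 4: cheapest edge leaving the tree is 0–5 (9); add 0.
Step 5: cheapest edge leaving the tree is 1–3 (10); add 1.
Step 6: cheapest edge leaving the tree is 4–5 (10); add 4.
Vertex order: 3, 5, 2, 6, 0, 1, 4. The 4th vertex is 6.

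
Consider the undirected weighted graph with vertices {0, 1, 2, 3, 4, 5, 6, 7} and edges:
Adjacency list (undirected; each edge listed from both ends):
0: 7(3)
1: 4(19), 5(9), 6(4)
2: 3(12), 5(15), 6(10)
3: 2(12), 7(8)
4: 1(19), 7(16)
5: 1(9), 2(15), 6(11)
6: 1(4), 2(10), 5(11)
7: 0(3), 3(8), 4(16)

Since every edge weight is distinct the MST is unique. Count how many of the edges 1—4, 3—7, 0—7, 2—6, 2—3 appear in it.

Kruskal: consider edges lightest-first.
0—7 (3): add — endpoints in different components.
1—6 (4): add — endpoints in different components.
3—7 (8): add — endpoints in different components.
1—5 (9): add — endpoints in different components.
2—6 (10): add — endpoints in different components.
5—6 (11): skip — 5 and 6 already connected.
2—3 (12): add — endpoints in different components.
2—5 (15): skip — 2 and 5 already connected.
4—7 (16): add — endpoints in different components.
MST edge set: {0—7, 1—6, 3—7, 1—5, 2—6, 2—3, 4—7}.
Of the listed edges, {3—7, 0—7, 2—6, 2—3} are in the MST → 4.

4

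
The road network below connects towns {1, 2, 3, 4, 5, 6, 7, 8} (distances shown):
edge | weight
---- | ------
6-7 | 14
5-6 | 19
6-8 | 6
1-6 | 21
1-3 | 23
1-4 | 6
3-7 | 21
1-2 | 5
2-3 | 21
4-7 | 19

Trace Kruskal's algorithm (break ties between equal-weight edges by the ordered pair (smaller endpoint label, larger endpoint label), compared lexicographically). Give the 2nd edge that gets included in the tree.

1-4

Sort edges by weight, then run Kruskal:
1-2 (5): add — endpoints in different components.
1-4 (6): add — endpoints in different components.
6-8 (6): add — endpoints in different components.
6-7 (14): add — endpoints in different components.
4-7 (19): add — endpoints in different components.
5-6 (19): add — endpoints in different components.
1-6 (21): skip — 1 and 6 already connected.
2-3 (21): add — endpoints in different components.
The 2nd edge added is 1-4.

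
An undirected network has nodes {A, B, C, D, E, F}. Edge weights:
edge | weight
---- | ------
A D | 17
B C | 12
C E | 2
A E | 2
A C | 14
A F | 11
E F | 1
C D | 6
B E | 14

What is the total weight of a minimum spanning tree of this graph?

Kruskal: consider edges lightest-first.
E F (1): add — endpoints in different components.
A E (2): add — endpoints in different components.
C E (2): add — endpoints in different components.
C D (6): add — endpoints in different components.
A F (11): skip — A and F already connected.
B C (12): add — endpoints in different components.
MST edges: E F, A E, C E, C D, B C; total weight 1+2+2+6+12 = 23.

23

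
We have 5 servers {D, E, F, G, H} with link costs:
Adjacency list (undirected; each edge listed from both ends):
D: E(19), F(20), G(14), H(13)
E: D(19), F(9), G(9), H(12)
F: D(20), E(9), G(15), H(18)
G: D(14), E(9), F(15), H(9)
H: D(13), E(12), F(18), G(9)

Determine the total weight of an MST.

40

Prim, starting at G.
Step 1: cheapest edge leaving the tree is E—G (9); add E.
Step 2: cheapest edge leaving the tree is E—F (9); add F.
Step 3: cheapest edge leaving the tree is G—H (9); add H.
Step 4: cheapest edge leaving the tree is D—H (13); add D.
MST edges: E—G, E—F, G—H, D—H; total weight 9+9+9+13 = 40.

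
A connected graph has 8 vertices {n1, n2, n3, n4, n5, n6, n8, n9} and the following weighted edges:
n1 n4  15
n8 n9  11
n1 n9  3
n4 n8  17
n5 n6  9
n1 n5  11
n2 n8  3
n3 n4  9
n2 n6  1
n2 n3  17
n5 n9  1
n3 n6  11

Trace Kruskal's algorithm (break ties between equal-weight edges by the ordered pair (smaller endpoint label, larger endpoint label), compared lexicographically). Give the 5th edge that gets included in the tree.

n3-n4

Kruskal's algorithm — process edges by increasing weight (ties by edge label):
n2 n6 (1): add — endpoints in different components.
n5 n9 (1): add — endpoints in different components.
n1 n9 (3): add — endpoints in different components.
n2 n8 (3): add — endpoints in different components.
n3 n4 (9): add — endpoints in different components.
n5 n6 (9): add — endpoints in different components.
n1 n5 (11): skip — n5 and n1 already connected.
n3 n6 (11): add — endpoints in different components.
The 5th edge added is n3 n4.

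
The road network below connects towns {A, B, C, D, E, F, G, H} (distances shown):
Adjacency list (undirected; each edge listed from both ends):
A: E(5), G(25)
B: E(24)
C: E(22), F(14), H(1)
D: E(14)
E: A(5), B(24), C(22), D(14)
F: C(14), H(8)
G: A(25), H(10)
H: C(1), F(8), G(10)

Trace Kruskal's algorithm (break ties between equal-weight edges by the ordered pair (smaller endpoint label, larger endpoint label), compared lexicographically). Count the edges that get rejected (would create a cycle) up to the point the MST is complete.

Kruskal: consider edges lightest-first.
C–H (1): add — endpoints in different components.
A–E (5): add — endpoints in different components.
F–H (8): add — endpoints in different components.
G–H (10): add — endpoints in different components.
C–F (14): skip — C and F already connected.
D–E (14): add — endpoints in different components.
C–E (22): add — endpoints in different components.
B–E (24): add — endpoints in different components.
Edges rejected before the tree was complete: 1.

1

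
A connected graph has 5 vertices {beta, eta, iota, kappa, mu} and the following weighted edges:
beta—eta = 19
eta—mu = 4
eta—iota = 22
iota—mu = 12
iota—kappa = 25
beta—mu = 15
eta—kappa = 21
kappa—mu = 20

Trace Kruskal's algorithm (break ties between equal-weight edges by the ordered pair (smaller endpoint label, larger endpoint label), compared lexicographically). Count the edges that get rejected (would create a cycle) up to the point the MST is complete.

Kruskal's algorithm — process edges by increasing weight (ties by edge label):
eta—mu (4): add — endpoints in different components.
iota—mu (12): add — endpoints in different components.
beta—mu (15): add — endpoints in different components.
beta—eta (19): skip — beta and eta already connected.
kappa—mu (20): add — endpoints in different components.
Edges rejected before the tree was complete: 1.

1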